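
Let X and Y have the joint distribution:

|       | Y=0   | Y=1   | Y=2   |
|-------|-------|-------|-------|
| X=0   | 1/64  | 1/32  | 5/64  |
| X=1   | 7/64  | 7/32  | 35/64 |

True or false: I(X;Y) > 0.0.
Marginal P(X) (row sums):
  P(X=0) = 1/64 + 1/32 + 5/64 = 1/8
  P(X=1) = 7/64 + 7/32 + 35/64 = 7/8
Marginal P(Y) (column sums):
  P(Y=0) = 1/64 + 7/64 = 1/8
  P(Y=1) = 1/32 + 7/32 = 1/4
  P(Y=2) = 5/64 + 35/64 = 5/8

H(X) = -[(1/8)·log₂(1/8) + (7/8)·log₂(7/8)]
  = 0.3750 + 0.1686
  = 0.5436 bits
H(Y) = -[(1/8)·log₂(1/8) + (1/4)·log₂(1/4) + (5/8)·log₂(5/8)]
  = 0.3750 + 0.5000 + 0.4238
  = 1.2988 bits
H(X,Y) = -[(1/64)·log₂(1/64) + (1/32)·log₂(1/32) + (5/64)·log₂(5/64) + (7/64)·log₂(7/64) + (7/32)·log₂(7/32) + (35/64)·log₂(35/64)]
  = 0.0938 + 0.1563 + 0.2873 + 0.3492 + 0.4796 + 0.4762
  = 1.8424 bits

I(X;Y) = H(X) + H(Y) - H(X,Y)
  = 0.5436 + 1.2988 - 1.8424
  = 0.0000 bits

False. I(X;Y) = 0.0000 bits, which is ≤ 0.0 bits.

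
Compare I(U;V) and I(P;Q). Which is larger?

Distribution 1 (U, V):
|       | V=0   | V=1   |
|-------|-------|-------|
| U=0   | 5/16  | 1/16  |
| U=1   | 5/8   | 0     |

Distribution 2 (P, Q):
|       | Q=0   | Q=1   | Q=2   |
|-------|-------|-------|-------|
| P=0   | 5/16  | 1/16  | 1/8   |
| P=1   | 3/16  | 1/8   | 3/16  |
Distribution 1 (U, V):
Marginal P(U) (row sums):
  P(U=0) = 5/16 + 1/16 = 3/8
  P(U=1) = 5/8 + 0 = 5/8
Marginal P(V) (column sums):
  P(V=0) = 5/16 + 5/8 = 15/16
  P(V=1) = 1/16 + 0 = 1/16

H(U) = -[(3/8)·log₂(3/8) + (5/8)·log₂(5/8)]
  = 0.5306 + 0.4238
  = 0.9544 bits
H(V) = -[(15/16)·log₂(15/16) + (1/16)·log₂(1/16)]
  = 0.0873 + 0.2500
  = 0.3373 bits
H(U,V) = -[(5/16)·log₂(5/16) + (1/16)·log₂(1/16) + (5/8)·log₂(5/8)]
  = 0.5244 + 0.2500 + 0.4238
  = 1.1982 bits

I(U;V) = H(U) + H(V) - H(U,V)
  = 0.9544 + 0.3373 - 1.1982
  = 0.0935 bits

Distribution 2 (P, Q):
Marginal P(P) (row sums):
  P(P=0) = 5/16 + 1/16 + 1/8 = 1/2
  P(P=1) = 3/16 + 1/8 + 3/16 = 1/2
Marginal P(Q) (column sums):
  P(Q=0) = 5/16 + 3/16 = 1/2
  P(Q=1) = 1/16 + 1/8 = 3/16
  P(Q=2) = 1/8 + 3/16 = 5/16

H(P) = -[(1/2)·log₂(1/2) + (1/2)·log₂(1/2)]
  = 0.5000 + 0.5000
  = 1.0000 bits
H(Q) = -[(1/2)·log₂(1/2) + (3/16)·log₂(3/16) + (5/16)·log₂(5/16)]
  = 0.5000 + 0.4528 + 0.5244
  = 1.4772 bits
H(P,Q) = -[(5/16)·log₂(5/16) + (1/16)·log₂(1/16) + (1/8)·log₂(1/8) + (3/16)·log₂(3/16) + (1/8)·log₂(1/8) + (3/16)·log₂(3/16)]
  = 0.5244 + 0.2500 + 0.3750 + 0.4528 + 0.3750 + 0.4528
  = 2.4300 bits

I(P;Q) = H(P) + H(Q) - H(P,Q)
  = 1.0000 + 1.4772 - 2.4300
  = 0.0472 bits

I(U;V) = 0.0935 bits > I(P;Q) = 0.0472 bits, so (U, V) has the higher mutual information (stronger dependence).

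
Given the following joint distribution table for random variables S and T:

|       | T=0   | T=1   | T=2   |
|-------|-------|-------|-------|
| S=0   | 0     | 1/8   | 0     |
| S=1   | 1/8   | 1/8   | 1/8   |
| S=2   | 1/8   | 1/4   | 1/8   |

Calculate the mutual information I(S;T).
Marginal P(S) (row sums):
  P(S=0) = 0 + 1/8 + 0 = 1/8
  P(S=1) = 1/8 + 1/8 + 1/8 = 3/8
  P(S=2) = 1/8 + 1/4 + 1/8 = 1/2
Marginal P(T) (column sums):
  P(T=0) = 0 + 1/8 + 1/8 = 1/4
  P(T=1) = 1/8 + 1/8 + 1/4 = 1/2
  P(T=2) = 0 + 1/8 + 1/8 = 1/4

H(S) = -[(1/8)·log₂(1/8) + (3/8)·log₂(3/8) + (1/2)·log₂(1/2)]
  = 0.3750 + 0.5306 + 0.5000
  = 1.4056 bits
H(T) = -[(1/4)·log₂(1/4) + (1/2)·log₂(1/2) + (1/4)·log₂(1/4)]
  = 0.5000 + 0.5000 + 0.5000
  = 1.5000 bits
H(S,T) = -[(1/8)·log₂(1/8) + (1/8)·log₂(1/8) + (1/8)·log₂(1/8) + (1/8)·log₂(1/8) + (1/8)·log₂(1/8) + (1/4)·log₂(1/4) + (1/8)·log₂(1/8)]
  = 0.3750 + 0.3750 + 0.3750 + 0.3750 + 0.3750 + 0.5000 + 0.3750
  = 2.7500 bits

I(S;T) = H(S) + H(T) - H(S,T)
  = 1.4056 + 1.5000 - 2.7500
  = 0.1556 bits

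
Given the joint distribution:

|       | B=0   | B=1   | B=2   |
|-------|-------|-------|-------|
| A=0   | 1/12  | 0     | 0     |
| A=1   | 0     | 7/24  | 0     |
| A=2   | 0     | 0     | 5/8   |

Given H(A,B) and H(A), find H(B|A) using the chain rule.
From the chain rule: H(A,B) = H(A) + H(B|A)
Therefore: H(B|A) = H(A,B) - H(A)

H(A,B) = -[(1/12)·log₂(1/12) + (7/24)·log₂(7/24) + (5/8)·log₂(5/8)]
  = 0.2987 + 0.5185 + 0.4238
  = 1.2410 bits
Marginal P(A) (row sums):
  P(A=0) = 1/12 + 0 + 0 = 1/12
  P(A=1) = 0 + 7/24 + 0 = 7/24
  P(A=2) = 0 + 0 + 5/8 = 5/8
H(A) = -[(1/12)·log₂(1/12) + (7/24)·log₂(7/24) + (5/8)·log₂(5/8)]
  = 0.2987 + 0.5185 + 0.4238
  = 1.2410 bits

H(B|A) = 1.2410 - 1.2410 = 0.0000 bits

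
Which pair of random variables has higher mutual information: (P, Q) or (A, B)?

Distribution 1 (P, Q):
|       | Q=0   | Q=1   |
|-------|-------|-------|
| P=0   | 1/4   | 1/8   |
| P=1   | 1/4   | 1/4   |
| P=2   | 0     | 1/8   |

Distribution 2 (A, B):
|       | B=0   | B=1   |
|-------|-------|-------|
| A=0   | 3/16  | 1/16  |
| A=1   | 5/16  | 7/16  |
Distribution 1 (P, Q):
Marginal P(P) (row sums):
  P(P=0) = 1/4 + 1/8 = 3/8
  P(P=1) = 1/4 + 1/4 = 1/2
  P(P=2) = 0 + 1/8 = 1/8
Marginal P(Q) (column sums):
  P(Q=0) = 1/4 + 1/4 + 0 = 1/2
  P(Q=1) = 1/8 + 1/4 + 1/8 = 1/2

H(P) = -[(3/8)·log₂(3/8) + (1/2)·log₂(1/2) + (1/8)·log₂(1/8)]
  = 0.5306 + 0.5000 + 0.3750
  = 1.4056 bits
H(Q) = -[(1/2)·log₂(1/2) + (1/2)·log₂(1/2)]
  = 0.5000 + 0.5000
  = 1.0000 bits
H(P,Q) = -[(1/4)·log₂(1/4) + (1/8)·log₂(1/8) + (1/4)·log₂(1/4) + (1/4)·log₂(1/4) + (1/8)·log₂(1/8)]
  = 0.5000 + 0.3750 + 0.5000 + 0.5000 + 0.3750
  = 2.2500 bits

I(P;Q) = H(P) + H(Q) - H(P,Q)
  = 1.4056 + 1.0000 - 2.2500
  = 0.1556 bits

Distribution 2 (A, B):
Marginal P(A) (row sums):
  P(A=0) = 3/16 + 1/16 = 1/4
  P(A=1) = 5/16 + 7/16 = 3/4
Marginal P(B) (column sums):
  P(B=0) = 3/16 + 5/16 = 1/2
  P(B=1) = 1/16 + 7/16 = 1/2

H(A) = -[(1/4)·log₂(1/4) + (3/4)·log₂(3/4)]
  = 0.5000 + 0.3113
  = 0.8113 bits
H(B) = -[(1/2)·log₂(1/2) + (1/2)·log₂(1/2)]
  = 0.5000 + 0.5000
  = 1.0000 bits
H(A,B) = -[(3/16)·log₂(3/16) + (1/16)·log₂(1/16) + (5/16)·log₂(5/16) + (7/16)·log₂(7/16)]
  = 0.4528 + 0.2500 + 0.5244 + 0.5218
  = 1.7490 bits

I(A;B) = H(A) + H(B) - H(A,B)
  = 0.8113 + 1.0000 - 1.7490
  = 0.0623 bits

I(P;Q) = 0.1556 bits > I(A;B) = 0.0623 bits, so (P, Q) has the higher mutual information (stronger dependence).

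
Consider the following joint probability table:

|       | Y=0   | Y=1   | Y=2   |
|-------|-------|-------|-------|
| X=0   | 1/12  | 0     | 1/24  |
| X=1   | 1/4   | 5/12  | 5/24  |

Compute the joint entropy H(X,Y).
H(X,Y) = -Σ P(X,Y) log₂ P(X,Y), summed over the non-zero cells:
H(X,Y) = -[(1/12)·log₂(1/12) + (1/24)·log₂(1/24) + (1/4)·log₂(1/4) + (5/12)·log₂(5/12) + (5/24)·log₂(5/24)]
  = 0.2987 + 0.1910 + 0.5000 + 0.5263 + 0.4715
  = 1.9875 bits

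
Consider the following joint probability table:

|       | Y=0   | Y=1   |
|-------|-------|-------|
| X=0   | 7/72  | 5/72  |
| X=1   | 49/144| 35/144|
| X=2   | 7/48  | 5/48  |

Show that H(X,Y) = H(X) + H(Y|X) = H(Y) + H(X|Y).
Marginal P(X) (row sums):
  P(X=0) = 7/72 + 5/72 = 1/6
  P(X=1) = 49/144 + 35/144 = 7/12
  P(X=2) = 7/48 + 5/48 = 1/4
Marginal P(Y) (column sums):
  P(Y=0) = 7/72 + 49/144 + 7/48 = 7/12
  P(Y=1) = 5/72 + 35/144 + 5/48 = 5/12

Decomposition 1: H(X) + H(Y|X)
H(X) = -[(1/6)·log₂(1/6) + (7/12)·log₂(7/12) + (1/4)·log₂(1/4)]
  = 0.4308 + 0.4536 + 0.5000
  = 1.3844 bits
H(Y|X) = -Σ P(X,Y)·log₂ P(Y|X), where P(Y|X) = P(X,Y) / P(X)
  (X=0,Y=0): P(Y|X) = (7/72)/(1/6) = 7/12;  -(7/72)·log₂(7/12) = 0.0756
  (X=0,Y=1): P(Y|X) = (5/72)/(1/6) = 5/12;  -(5/72)·log₂(5/12) = 0.0877
  (X=1,Y=0): P(Y|X) = (49/144)/(7/12) = 7/12;  -(49/144)·log₂(7/12) = 0.2646
  (X=1,Y=1): P(Y|X) = (35/144)/(7/12) = 5/12;  -(35/144)·log₂(5/12) = 0.3070
  (X=2,Y=0): P(Y|X) = (7/48)/(1/4) = 7/12;  -(7/48)·log₂(7/12) = 0.1134
  (X=2,Y=1): P(Y|X) = (5/48)/(1/4) = 5/12;  -(5/48)·log₂(5/12) = 0.1316
H(Y|X) = 0.0756 + 0.0877 + 0.2646 + 0.3070 + 0.1134 + 0.1316
  = 0.9799 bits
H(X) + H(Y|X) = 1.3844 + 0.9799 = 2.3643 bits

Decomposition 2: H(Y) + H(X|Y)
H(Y) = -[(7/12)·log₂(7/12) + (5/12)·log₂(5/12)]
  = 0.4536 + 0.5263
  = 0.9799 bits
H(X|Y) = -Σ P(X,Y)·log₂ P(X|Y), where P(X|Y) = P(X,Y) / P(Y)
  (X=0,Y=0): P(X|Y) = (7/72)/(7/12) = 1/6;  -(7/72)·log₂(1/6) = 0.2513
  (X=0,Y=1): P(X|Y) = (5/72)/(5/12) = 1/6;  -(5/72)·log₂(1/6) = 0.1795
  (X=1,Y=0): P(X|Y) = (49/144)/(7/12) = 7/12;  -(49/144)·log₂(7/12) = 0.2646
  (X=1,Y=1): P(X|Y) = (35/144)/(5/12) = 7/12;  -(35/144)·log₂(7/12) = 0.1890
  (X=2,Y=0): P(X|Y) = (7/48)/(7/12) = 1/4;  -(7/48)·log₂(1/4) = 0.2917
  (X=2,Y=1): P(X|Y) = (5/48)/(5/12) = 1/4;  -(5/48)·log₂(1/4) = 0.2083
H(X|Y) = 0.2513 + 0.1795 + 0.2646 + 0.1890 + 0.2917 + 0.2083
  = 1.3844 bits
H(Y) + H(X|Y) = 0.9799 + 1.3844 = 2.3643 bits

Direct computation of the joint entropy:
H(X,Y) = -[(7/72)·log₂(7/72) + (5/72)·log₂(5/72) + (49/144)·log₂(49/144) + (35/144)·log₂(35/144) + (7/48)·log₂(7/48) + (5/48)·log₂(5/48)]
  = 0.3269 + 0.2672 + 0.5292 + 0.4960 + 0.4051 + 0.3399
  = 2.3643 bits

All three agree: H(X,Y) = 2.3643 bits ✓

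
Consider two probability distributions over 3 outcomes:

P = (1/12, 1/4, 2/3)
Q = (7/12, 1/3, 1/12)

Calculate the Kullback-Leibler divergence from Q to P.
D(P||Q) = Σ P(i) log₂(P(i)/Q(i))
  i=0: (1/12) × log₂((1/12)/(7/12)) = (1/12) × log₂(1/7) = -0.2339
  i=1: (1/4) × log₂((1/4)/(1/3)) = (1/4) × log₂(3/4) = -0.1038
  i=2: (2/3) × log₂((2/3)/(1/12)) = (2/3) × log₂(8) = 2.0000
D(P||Q) = -0.2339 - 0.1038 + 2.0000
  = 1.6623 bits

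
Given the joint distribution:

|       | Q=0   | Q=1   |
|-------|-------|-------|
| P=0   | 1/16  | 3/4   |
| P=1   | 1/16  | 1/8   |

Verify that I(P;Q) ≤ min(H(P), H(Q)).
Marginal P(P) (row sums):
  P(P=0) = 1/16 + 3/4 = 13/16
  P(P=1) = 1/16 + 1/8 = 3/16
Marginal P(Q) (column sums):
  P(Q=0) = 1/16 + 1/16 = 1/8
  P(Q=1) = 3/4 + 1/8 = 7/8

H(P) = -[(13/16)·log₂(13/16) + (3/16)·log₂(3/16)]
  = 0.2434 + 0.4528
  = 0.6962 bits
H(Q) = -[(1/8)·log₂(1/8) + (7/8)·log₂(7/8)]
  = 0.3750 + 0.1686
  = 0.5436 bits
H(P,Q) = -[(1/16)·log₂(1/16) + (3/4)·log₂(3/4) + (1/16)·log₂(1/16) + (1/8)·log₂(1/8)]
  = 0.2500 + 0.3113 + 0.2500 + 0.3750
  = 1.1863 bits

I(P;Q) = H(P) + H(Q) - H(P,Q)
  = 0.6962 + 0.5436 - 1.1863
  = 0.0535 bits

min(H(P), H(Q)) = min(0.6962, 0.5436) = 0.5436 bits
Since 0.0535 ≤ 0.5436, the bound is satisfied ✓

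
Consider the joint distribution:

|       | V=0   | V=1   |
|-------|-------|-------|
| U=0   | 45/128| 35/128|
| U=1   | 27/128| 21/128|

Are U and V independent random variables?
Marginal P(U) (row sums):
  P(U=0) = 45/128 + 35/128 = 5/8
  P(U=1) = 27/128 + 21/128 = 3/8
Marginal P(V) (column sums):
  P(V=0) = 45/128 + 27/128 = 9/16
  P(V=1) = 35/128 + 21/128 = 7/16

U and V are independent iff P(U=i,V=j) = P(U=i)·P(V=j) for every cell.
  P(U=0)·P(V=0) = 5/8 × 9/16 = 45/128 = P(U=0,V=0) ✓
  P(U=0)·P(V=1) = 5/8 × 7/16 = 35/128 = P(U=0,V=1) ✓
  P(U=1)·P(V=0) = 3/8 × 9/16 = 27/128 = P(U=1,V=0) ✓
  P(U=1)·P(V=1) = 3/8 × 7/16 = 21/128 = P(U=1,V=1) ✓

Yes, U and V are independent: every cell factors, so I(U;V) = 0 bits.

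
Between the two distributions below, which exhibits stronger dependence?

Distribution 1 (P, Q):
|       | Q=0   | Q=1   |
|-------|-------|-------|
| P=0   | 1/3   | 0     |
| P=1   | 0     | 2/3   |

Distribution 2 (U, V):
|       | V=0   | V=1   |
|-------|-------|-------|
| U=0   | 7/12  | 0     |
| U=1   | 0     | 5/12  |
Distribution 1 (P, Q):
Marginal P(P) (row sums):
  P(P=0) = 1/3 + 0 = 1/3
  P(P=1) = 0 + 2/3 = 2/3
Marginal P(Q) (column sums):
  P(Q=0) = 1/3 + 0 = 1/3
  P(Q=1) = 0 + 2/3 = 2/3

H(P) = -[(1/3)·log₂(1/3) + (2/3)·log₂(2/3)]
  = 0.5283 + 0.3900
  = 0.9183 bits
H(Q) = -[(1/3)·log₂(1/3) + (2/3)·log₂(2/3)]
  = 0.5283 + 0.3900
  = 0.9183 bits
H(P,Q) = -[(1/3)·log₂(1/3) + (2/3)·log₂(2/3)]
  = 0.5283 + 0.3900
  = 0.9183 bits

I(P;Q) = H(P) + H(Q) - H(P,Q)
  = 0.9183 + 0.9183 - 0.9183
  = 0.9183 bits

Distribution 2 (U, V):
Marginal P(U) (row sums):
  P(U=0) = 7/12 + 0 = 7/12
  P(U=1) = 0 + 5/12 = 5/12
Marginal P(V) (column sums):
  P(V=0) = 7/12 + 0 = 7/12
  P(V=1) = 0 + 5/12 = 5/12

H(U) = -[(7/12)·log₂(7/12) + (5/12)·log₂(5/12)]
  = 0.4536 + 0.5263
  = 0.9799 bits
H(V) = -[(7/12)·log₂(7/12) + (5/12)·log₂(5/12)]
  = 0.4536 + 0.5263
  = 0.9799 bits
H(U,V) = -[(7/12)·log₂(7/12) + (5/12)·log₂(5/12)]
  = 0.4536 + 0.5263
  = 0.9799 bits

I(U;V) = H(U) + H(V) - H(U,V)
  = 0.9799 + 0.9799 - 0.9799
  = 0.9799 bits

I(U;V) = 0.9799 bits > I(P;Q) = 0.9183 bits, so (U, V) has the higher mutual information (stronger dependence).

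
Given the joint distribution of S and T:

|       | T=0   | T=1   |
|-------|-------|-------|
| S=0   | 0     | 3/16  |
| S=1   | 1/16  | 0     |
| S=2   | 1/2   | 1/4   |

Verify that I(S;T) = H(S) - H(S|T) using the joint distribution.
Left side, from I(S;T) = H(S) + H(T) - H(S,T):
Marginal P(S) (row sums):
  P(S=0) = 0 + 3/16 = 3/16
  P(S=1) = 1/16 + 0 = 1/16
  P(S=2) = 1/2 + 1/4 = 3/4
Marginal P(T) (column sums):
  P(T=0) = 0 + 1/16 + 1/2 = 9/16
  P(T=1) = 3/16 + 0 + 1/4 = 7/16

H(S) = -[(3/16)·log₂(3/16) + (1/16)·log₂(1/16) + (3/4)·log₂(3/4)]
  = 0.4528 + 0.2500 + 0.3113
  = 1.0141 bits
H(T) = -[(9/16)·log₂(9/16) + (7/16)·log₂(7/16)]
  = 0.4669 + 0.5218
  = 0.9887 bits
H(S,T) = -[(3/16)·log₂(3/16) + (1/16)·log₂(1/16) + (1/2)·log₂(1/2) + (1/4)·log₂(1/4)]
  = 0.4528 + 0.2500 + 0.5000 + 0.5000
  = 1.7028 bits

I(S;T) = H(S) + H(T) - H(S,T)
  = 1.0141 + 0.9887 - 1.7028
  = 0.3000 bits

Right side, with H(S|T) computed directly from the conditional probabilities:
H(S|T) = -Σ P(S,T)·log₂ P(S|T), where P(S|T) = P(S,T) / P(T)
  (cells with P(S,T) = 0 contribute 0)
  (S=0,T=1): P(S|T) = (3/16)/(7/16) = 3/7;  -(3/16)·log₂(3/7) = 0.2292
  (S=1,T=0): P(S|T) = (1/16)/(9/16) = 1/9;  -(1/16)·log₂(1/9) = 0.1981
  (S=2,T=0): P(S|T) = (1/2)/(9/16) = 8/9;  -(1/2)·log₂(8/9) = 0.0850
  (S=2,T=1): P(S|T) = (1/4)/(7/16) = 4/7;  -(1/4)·log₂(4/7) = 0.2018
H(S|T) = 0.2292 + 0.1981 + 0.0850 + 0.2018
  = 0.7141 bits
H(S) - H(S|T) = 1.0141 - 0.7141 = 0.3000 bits

Both sides equal 0.3000 bits, so I(S;T) = H(S) - H(S|T) ✓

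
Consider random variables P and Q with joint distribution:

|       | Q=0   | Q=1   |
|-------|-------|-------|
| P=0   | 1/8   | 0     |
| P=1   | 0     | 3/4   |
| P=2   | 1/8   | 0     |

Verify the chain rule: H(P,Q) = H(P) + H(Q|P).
Left side:
H(P,Q) = -[(1/8)·log₂(1/8) + (3/4)·log₂(3/4) + (1/8)·log₂(1/8)]
  = 0.3750 + 0.3113 + 0.3750
  = 1.0613 bits

Right side:
Marginal P(P) (row sums):
  P(P=0) = 1/8 + 0 = 1/8
  P(P=1) = 0 + 3/4 = 3/4
  P(P=2) = 1/8 + 0 = 1/8
H(P) = -[(1/8)·log₂(1/8) + (3/4)·log₂(3/4) + (1/8)·log₂(1/8)]
  = 0.3750 + 0.3113 + 0.3750
  = 1.0613 bits
H(Q|P) = -Σ P(P,Q)·log₂ P(Q|P), where P(Q|P) = P(P,Q) / P(P)
  (cells with P(P,Q) = 0 contribute 0)
  (P=0,Q=0): P(Q|P) = (1/8)/(1/8) = 1;  -(1/8)·log₂(1) = 0.0000
  (P=1,Q=1): P(Q|P) = (3/4)/(3/4) = 1;  -(3/4)·log₂(1) = 0.0000
  (P=2,Q=0): P(Q|P) = (1/8)/(1/8) = 1;  -(1/8)·log₂(1) = 0.0000
H(Q|P) = 0.0000 + 0.0000 + 0.0000
  = 0.0000 bits
H(P) + H(Q|P) = 1.0613 + 0.0000 = 1.0613 bits

Both sides equal 1.0613 bits, so the chain rule holds ✓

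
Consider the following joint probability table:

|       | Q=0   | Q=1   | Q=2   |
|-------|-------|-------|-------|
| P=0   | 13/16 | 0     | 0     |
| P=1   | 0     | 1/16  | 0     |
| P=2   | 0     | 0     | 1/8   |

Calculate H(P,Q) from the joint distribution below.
H(P,Q) = -Σ P(P,Q) log₂ P(P,Q), summed over the non-zero cells:
H(P,Q) = -[(13/16)·log₂(13/16) + (1/16)·log₂(1/16) + (1/8)·log₂(1/8)]
  = 0.2434 + 0.2500 + 0.3750
  = 0.8684 bits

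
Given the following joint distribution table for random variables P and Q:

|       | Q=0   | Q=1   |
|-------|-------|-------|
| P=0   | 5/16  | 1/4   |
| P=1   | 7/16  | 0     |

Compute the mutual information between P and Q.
Marginal P(P) (row sums):
  P(P=0) = 5/16 + 1/4 = 9/16
  P(P=1) = 7/16 + 0 = 7/16
Marginal P(Q) (column sums):
  P(Q=0) = 5/16 + 7/16 = 3/4
  P(Q=1) = 1/4 + 0 = 1/4

H(P) = -[(9/16)·log₂(9/16) + (7/16)·log₂(7/16)]
  = 0.4669 + 0.5218
  = 0.9887 bits
H(Q) = -[(3/4)·log₂(3/4) + (1/4)·log₂(1/4)]
  = 0.3113 + 0.5000
  = 0.8113 bits
H(P,Q) = -[(5/16)·log₂(5/16) + (1/4)·log₂(1/4) + (7/16)·log₂(7/16)]
  = 0.5244 + 0.5000 + 0.5218
  = 1.5462 bits

I(P;Q) = H(P) + H(Q) - H(P,Q)
  = 0.9887 + 0.8113 - 1.5462
  = 0.2538 bits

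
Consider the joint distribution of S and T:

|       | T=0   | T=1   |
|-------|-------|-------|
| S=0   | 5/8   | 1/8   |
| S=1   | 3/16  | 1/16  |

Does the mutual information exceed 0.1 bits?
Marginal P(S) (row sums):
  P(S=0) = 5/8 + 1/8 = 3/4
  P(S=1) = 3/16 + 1/16 = 1/4
Marginal P(T) (column sums):
  P(T=0) = 5/8 + 3/16 = 13/16
  P(T=1) = 1/8 + 1/16 = 3/16

H(S) = -[(3/4)·log₂(3/4) + (1/4)·log₂(1/4)]
  = 0.3113 + 0.5000
  = 0.8113 bits
H(T) = -[(13/16)·log₂(13/16) + (3/16)·log₂(3/16)]
  = 0.2434 + 0.4528
  = 0.6962 bits
H(S,T) = -[(5/8)·log₂(5/8) + (1/8)·log₂(1/8) + (3/16)·log₂(3/16) + (1/16)·log₂(1/16)]
  = 0.4238 + 0.3750 + 0.4528 + 0.2500
  = 1.5016 bits

I(S;T) = H(S) + H(T) - H(S,T)
  = 0.8113 + 0.6962 - 1.5016
  = 0.0059 bits

No. I(S;T) = 0.0059 bits, which is ≤ 0.1 bits.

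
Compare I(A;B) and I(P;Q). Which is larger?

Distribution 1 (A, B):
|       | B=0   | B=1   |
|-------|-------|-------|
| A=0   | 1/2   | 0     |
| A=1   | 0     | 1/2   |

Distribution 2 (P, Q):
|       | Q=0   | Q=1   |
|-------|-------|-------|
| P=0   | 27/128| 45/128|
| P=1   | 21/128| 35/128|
Distribution 1 (A, B):
Marginal P(A) (row sums):
  P(A=0) = 1/2 + 0 = 1/2
  P(A=1) = 0 + 1/2 = 1/2
Marginal P(B) (column sums):
  P(B=0) = 1/2 + 0 = 1/2
  P(B=1) = 0 + 1/2 = 1/2

H(A) = -[(1/2)·log₂(1/2) + (1/2)·log₂(1/2)]
  = 0.5000 + 0.5000
  = 1.0000 bits
H(B) = -[(1/2)·log₂(1/2) + (1/2)·log₂(1/2)]
  = 0.5000 + 0.5000
  = 1.0000 bits
H(A,B) = -[(1/2)·log₂(1/2) + (1/2)·log₂(1/2)]
  = 0.5000 + 0.5000
  = 1.0000 bits

I(A;B) = H(A) + H(B) - H(A,B)
  = 1.0000 + 1.0000 - 1.0000
  = 1.0000 bits

Distribution 2 (P, Q):
Marginal P(P) (row sums):
  P(P=0) = 27/128 + 45/128 = 9/16
  P(P=1) = 21/128 + 35/128 = 7/16
Marginal P(Q) (column sums):
  P(Q=0) = 27/128 + 21/128 = 3/8
  P(Q=1) = 45/128 + 35/128 = 5/8

H(P) = -[(9/16)·log₂(9/16) + (7/16)·log₂(7/16)]
  = 0.4669 + 0.5218
  = 0.9887 bits
H(Q) = -[(3/8)·log₂(3/8) + (5/8)·log₂(5/8)]
  = 0.5306 + 0.4238
  = 0.9544 bits
H(P,Q) = -[(27/128)·log₂(27/128) + (45/128)·log₂(45/128) + (21/128)·log₂(21/128) + (35/128)·log₂(35/128)]
  = 0.4736 + 0.5302 + 0.4278 + 0.5115
  = 1.9431 bits

I(P;Q) = H(P) + H(Q) - H(P,Q)
  = 0.9887 + 0.9544 - 1.9431
  = 0.0000 bits

I(A;B) = 1.0000 bits > I(P;Q) = 0.0000 bits, so (A, B) has the higher mutual information (stronger dependence).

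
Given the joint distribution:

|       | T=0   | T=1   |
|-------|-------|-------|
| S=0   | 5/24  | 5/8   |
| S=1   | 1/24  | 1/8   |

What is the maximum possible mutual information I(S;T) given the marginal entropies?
The upper bound on mutual information is I(S;T) ≤ min(H(S), H(T)).

Marginal P(S) (row sums):
  P(S=0) = 5/24 + 5/8 = 5/6
  P(S=1) = 1/24 + 1/8 = 1/6
Marginal P(T) (column sums):
  P(T=0) = 5/24 + 1/24 = 1/4
  P(T=1) = 5/8 + 1/8 = 3/4

H(S) = -[(5/6)·log₂(5/6) + (1/6)·log₂(1/6)]
  = 0.2192 + 0.4308
  = 0.6500 bits
H(T) = -[(1/4)·log₂(1/4) + (3/4)·log₂(3/4)]
  = 0.5000 + 0.3113
  = 0.8113 bits

Maximum possible I(S;T) = min(0.6500, 0.8113) = 0.6500 bits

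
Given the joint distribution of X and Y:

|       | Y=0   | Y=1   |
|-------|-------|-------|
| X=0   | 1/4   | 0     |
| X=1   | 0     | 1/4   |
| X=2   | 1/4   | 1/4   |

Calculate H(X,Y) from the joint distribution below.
H(X,Y) = -Σ P(X,Y) log₂ P(X,Y), summed over the non-zero cells:
H(X,Y) = -[(1/4)·log₂(1/4) + (1/4)·log₂(1/4) + (1/4)·log₂(1/4) + (1/4)·log₂(1/4)]
  = 0.5000 + 0.5000 + 0.5000 + 0.5000
  = 2.0000 bits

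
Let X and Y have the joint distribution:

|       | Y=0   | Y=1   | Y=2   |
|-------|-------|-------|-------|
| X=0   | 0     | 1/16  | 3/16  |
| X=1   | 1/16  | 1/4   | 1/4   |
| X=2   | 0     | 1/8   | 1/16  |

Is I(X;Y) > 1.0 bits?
Marginal P(X) (row sums):
  P(X=0) = 0 + 1/16 + 3/16 = 1/4
  P(X=1) = 1/16 + 1/4 + 1/4 = 9/16
  P(X=2) = 0 + 1/8 + 1/16 = 3/16
Marginal P(Y) (column sums):
  P(Y=0) = 0 + 1/16 + 0 = 1/16
  P(Y=1) = 1/16 + 1/4 + 1/8 = 7/16
  P(Y=2) = 3/16 + 1/4 + 1/16 = 1/2

H(X) = -[(1/4)·log₂(1/4) + (9/16)·log₂(9/16) + (3/16)·log₂(3/16)]
  = 0.5000 + 0.4669 + 0.4528
  = 1.4197 bits
H(Y) = -[(1/16)·log₂(1/16) + (7/16)·log₂(7/16) + (1/2)·log₂(1/2)]
  = 0.2500 + 0.5218 + 0.5000
  = 1.2718 bits
H(X,Y) = -[(1/16)·log₂(1/16) + (3/16)·log₂(3/16) + (1/16)·log₂(1/16) + (1/4)·log₂(1/4) + (1/4)·log₂(1/4) + (1/8)·log₂(1/8) + (1/16)·log₂(1/16)]
  = 0.2500 + 0.4528 + 0.2500 + 0.5000 + 0.5000 + 0.3750 + 0.2500
  = 2.5778 bits

I(X;Y) = H(X) + H(Y) - H(X,Y)
  = 1.4197 + 1.2718 - 2.5778
  = 0.1137 bits

No. I(X;Y) = 0.1137 bits, which is ≤ 1.0 bits.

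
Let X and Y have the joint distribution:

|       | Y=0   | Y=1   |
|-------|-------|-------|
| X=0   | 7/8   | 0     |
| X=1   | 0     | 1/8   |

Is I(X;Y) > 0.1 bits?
Marginal P(X) (row sums):
  P(X=0) = 7/8 + 0 = 7/8
  P(X=1) = 0 + 1/8 = 1/8
Marginal P(Y) (column sums):
  P(Y=0) = 7/8 + 0 = 7/8
  P(Y=1) = 0 + 1/8 = 1/8

H(X) = -[(7/8)·log₂(7/8) + (1/8)·log₂(1/8)]
  = 0.1686 + 0.3750
  = 0.5436 bits
H(Y) = -[(7/8)·log₂(7/8) + (1/8)·log₂(1/8)]
  = 0.1686 + 0.3750
  = 0.5436 bits
H(X,Y) = -[(7/8)·log₂(7/8) + (1/8)·log₂(1/8)]
  = 0.1686 + 0.3750
  = 0.5436 bits

I(X;Y) = H(X) + H(Y) - H(X,Y)
  = 0.5436 + 0.5436 - 0.5436
  = 0.5436 bits

Yes. I(X;Y) = 0.5436 bits, which is > 0.1 bits.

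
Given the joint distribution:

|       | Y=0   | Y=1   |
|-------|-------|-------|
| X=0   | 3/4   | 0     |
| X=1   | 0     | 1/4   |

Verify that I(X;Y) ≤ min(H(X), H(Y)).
Marginal P(X) (row sums):
  P(X=0) = 3/4 + 0 = 3/4
  P(X=1) = 0 + 1/4 = 1/4
Marginal P(Y) (column sums):
  P(Y=0) = 3/4 + 0 = 3/4
  P(Y=1) = 0 + 1/4 = 1/4

H(X) = -[(3/4)·log₂(3/4) + (1/4)·log₂(1/4)]
  = 0.3113 + 0.5000
  = 0.8113 bits
H(Y) = -[(3/4)·log₂(3/4) + (1/4)·log₂(1/4)]
  = 0.3113 + 0.5000
  = 0.8113 bits
H(X,Y) = -[(3/4)·log₂(3/4) + (1/4)·log₂(1/4)]
  = 0.3113 + 0.5000
  = 0.8113 bits

I(X;Y) = H(X) + H(Y) - H(X,Y)
  = 0.8113 + 0.8113 - 0.8113
  = 0.8113 bits

min(H(X), H(Y)) = min(0.8113, 0.8113) = 0.8113 bits
Since 0.8113 ≤ 0.8113, the bound is satisfied ✓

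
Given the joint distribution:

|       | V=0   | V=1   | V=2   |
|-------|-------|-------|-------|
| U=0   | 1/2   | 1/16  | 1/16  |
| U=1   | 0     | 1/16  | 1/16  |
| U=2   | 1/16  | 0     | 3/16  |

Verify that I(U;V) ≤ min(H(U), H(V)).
Marginal P(U) (row sums):
  P(U=0) = 1/2 + 1/16 + 1/16 = 5/8
  P(U=1) = 0 + 1/16 + 1/16 = 1/8
  P(U=2) = 1/16 + 0 + 3/16 = 1/4
Marginal P(V) (column sums):
  P(V=0) = 1/2 + 0 + 1/16 = 9/16
  P(V=1) = 1/16 + 1/16 + 0 = 1/8
  P(V=2) = 1/16 + 1/16 + 3/16 = 5/16

H(U) = -[(5/8)·log₂(5/8) + (1/8)·log₂(1/8) + (1/4)·log₂(1/4)]
  = 0.4238 + 0.3750 + 0.5000
  = 1.2988 bits
H(V) = -[(9/16)·log₂(9/16) + (1/8)·log₂(1/8) + (5/16)·log₂(5/16)]
  = 0.4669 + 0.3750 + 0.5244
  = 1.3663 bits
H(U,V) = -[(1/2)·log₂(1/2) + (1/16)·log₂(1/16) + (1/16)·log₂(1/16) + (1/16)·log₂(1/16) + (1/16)·log₂(1/16) + (1/16)·log₂(1/16) + (3/16)·log₂(3/16)]
  = 0.5000 + 0.2500 + 0.2500 + 0.2500 + 0.2500 + 0.2500 + 0.4528
  = 2.2028 bits

I(U;V) = H(U) + H(V) - H(U,V)
  = 1.2988 + 1.3663 - 2.2028
  = 0.4623 bits

min(H(U), H(V)) = min(1.2988, 1.3663) = 1.2988 bits
Since 0.4623 ≤ 1.2988, the bound is satisfied ✓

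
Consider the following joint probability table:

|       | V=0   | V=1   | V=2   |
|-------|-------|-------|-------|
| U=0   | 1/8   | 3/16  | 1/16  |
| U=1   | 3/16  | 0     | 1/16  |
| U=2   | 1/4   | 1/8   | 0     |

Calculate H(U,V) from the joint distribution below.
H(U,V) = -Σ P(U,V) log₂ P(U,V), summed over the non-zero cells:
H(U,V) = -[(1/8)·log₂(1/8) + (3/16)·log₂(3/16) + (1/16)·log₂(1/16) + (3/16)·log₂(3/16) + (1/16)·log₂(1/16) + (1/4)·log₂(1/4) + (1/8)·log₂(1/8)]
  = 0.3750 + 0.4528 + 0.2500 + 0.4528 + 0.2500 + 0.5000 + 0.3750
  = 2.6556 bits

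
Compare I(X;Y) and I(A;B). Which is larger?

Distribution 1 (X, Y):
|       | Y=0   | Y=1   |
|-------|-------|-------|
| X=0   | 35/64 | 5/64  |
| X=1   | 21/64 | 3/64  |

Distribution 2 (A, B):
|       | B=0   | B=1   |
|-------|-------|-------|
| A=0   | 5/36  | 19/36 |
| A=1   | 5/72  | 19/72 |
Distribution 1 (X, Y):
Marginal P(X) (row sums):
  P(X=0) = 35/64 + 5/64 = 5/8
  P(X=1) = 21/64 + 3/64 = 3/8
Marginal P(Y) (column sums):
  P(Y=0) = 35/64 + 21/64 = 7/8
  P(Y=1) = 5/64 + 3/64 = 1/8

H(X) = -[(5/8)·log₂(5/8) + (3/8)·log₂(3/8)]
  = 0.4238 + 0.5306
  = 0.9544 bits
H(Y) = -[(7/8)·log₂(7/8) + (1/8)·log₂(1/8)]
  = 0.1686 + 0.3750
  = 0.5436 bits
H(X,Y) = -[(35/64)·log₂(35/64) + (5/64)·log₂(5/64) + (21/64)·log₂(21/64) + (3/64)·log₂(3/64)]
  = 0.4762 + 0.2873 + 0.5275 + 0.2070
  = 1.4980 bits

I(X;Y) = H(X) + H(Y) - H(X,Y)
  = 0.9544 + 0.5436 - 1.4980
  = 0.0000 bits

Distribution 2 (A, B):
Marginal P(A) (row sums):
  P(A=0) = 5/36 + 19/36 = 2/3
  P(A=1) = 5/72 + 19/72 = 1/3
Marginal P(B) (column sums):
  P(B=0) = 5/36 + 5/72 = 5/24
  P(B=1) = 19/36 + 19/72 = 19/24

H(A) = -[(2/3)·log₂(2/3) + (1/3)·log₂(1/3)]
  = 0.3900 + 0.5283
  = 0.9183 bits
H(B) = -[(5/24)·log₂(5/24) + (19/24)·log₂(19/24)]
  = 0.4715 + 0.2668
  = 0.7383 bits
H(A,B) = -[(5/36)·log₂(5/36) + (19/36)·log₂(19/36) + (5/72)·log₂(5/72) + (19/72)·log₂(19/72)]
  = 0.3956 + 0.4866 + 0.2672 + 0.5072
  = 1.6566 bits

I(A;B) = H(A) + H(B) - H(A,B)
  = 0.9183 + 0.7383 - 1.6566
  = 0.0000 bits

Both joint tables factor as the product of their marginals, so I(X;Y) = I(A;B) = 0 bits: neither is larger (both pairs are independent).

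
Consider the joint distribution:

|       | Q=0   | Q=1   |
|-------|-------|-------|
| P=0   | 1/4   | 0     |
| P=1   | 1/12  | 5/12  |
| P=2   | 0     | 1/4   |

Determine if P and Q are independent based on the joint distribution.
Marginal P(P) (row sums):
  P(P=0) = 1/4 + 0 = 1/4
  P(P=1) = 1/12 + 5/12 = 1/2
  P(P=2) = 0 + 1/4 = 1/4
Marginal P(Q) (column sums):
  P(Q=0) = 1/4 + 1/12 + 0 = 1/3
  P(Q=1) = 0 + 5/12 + 1/4 = 2/3

P and Q are independent iff P(P=i,Q=j) = P(P=i)·P(Q=j) for every cell.
  P(P=0)·P(Q=0) = 1/4 × 1/3 = 1/12, but P(P=0,Q=0) = 1/4 ✗

No, P and Q are not independent. Quantitatively, I(P;Q) > 0:

H(P) = -[(1/4)·log₂(1/4) + (1/2)·log₂(1/2) + (1/4)·log₂(1/4)]
  = 0.5000 + 0.5000 + 0.5000
  = 1.5000 bits
H(Q) = -[(1/3)·log₂(1/3) + (2/3)·log₂(2/3)]
  = 0.5283 + 0.3900
  = 0.9183 bits
H(P,Q) = -[(1/4)·log₂(1/4) + (1/12)·log₂(1/12) + (5/12)·log₂(5/12) + (1/4)·log₂(1/4)]
  = 0.5000 + 0.2987 + 0.5263 + 0.5000
  = 1.8250 bits
I(P;Q) = H(P) + H(Q) - H(P,Q) = 1.5000 + 0.9183 - 1.8250 = 0.5933 bits > 0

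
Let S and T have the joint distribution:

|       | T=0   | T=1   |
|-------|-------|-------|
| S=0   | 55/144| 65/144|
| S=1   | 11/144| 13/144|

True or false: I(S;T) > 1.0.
Marginal P(S) (row sums):
  P(S=0) = 55/144 + 65/144 = 5/6
  P(S=1) = 11/144 + 13/144 = 1/6
Marginal P(T) (column sums):
  P(T=0) = 55/144 + 11/144 = 11/24
  P(T=1) = 65/144 + 13/144 = 13/24

H(S) = -[(5/6)·log₂(5/6) + (1/6)·log₂(1/6)]
  = 0.2192 + 0.4308
  = 0.6500 bits
H(T) = -[(11/24)·log₂(11/24) + (13/24)·log₂(13/24)]
  = 0.5159 + 0.4791
  = 0.9950 bits
H(S,T) = -[(55/144)·log₂(55/144) + (65/144)·log₂(65/144) + (11/144)·log₂(11/144) + (13/144)·log₂(13/144)]
  = 0.5304 + 0.5180 + 0.2834 + 0.3132
  = 1.6450 bits

I(S;T) = H(S) + H(T) - H(S,T)
  = 0.6500 + 0.9950 - 1.6450
  = 0.0000 bits

False. I(S;T) = 0.0000 bits, which is ≤ 1.0 bits.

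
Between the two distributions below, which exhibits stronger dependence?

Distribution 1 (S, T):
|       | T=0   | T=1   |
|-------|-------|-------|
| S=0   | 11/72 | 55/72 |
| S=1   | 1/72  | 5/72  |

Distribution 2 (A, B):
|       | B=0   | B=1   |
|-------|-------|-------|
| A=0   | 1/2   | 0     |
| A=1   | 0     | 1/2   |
Distribution 1 (S, T):
Marginal P(S) (row sums):
  P(S=0) = 11/72 + 55/72 = 11/12
  P(S=1) = 1/72 + 5/72 = 1/12
Marginal P(T) (column sums):
  P(T=0) = 11/72 + 1/72 = 1/6
  P(T=1) = 55/72 + 5/72 = 5/6

H(S) = -[(11/12)·log₂(11/12) + (1/12)·log₂(1/12)]
  = 0.1151 + 0.2987
  = 0.4138 bits
H(T) = -[(1/6)·log₂(1/6) + (5/6)·log₂(5/6)]
  = 0.4308 + 0.2192
  = 0.6500 bits
H(S,T) = -[(11/72)·log₂(11/72) + (55/72)·log₂(55/72) + (1/72)·log₂(1/72) + (5/72)·log₂(5/72)]
  = 0.4141 + 0.2968 + 0.0857 + 0.2672
  = 1.0638 bits

I(S;T) = H(S) + H(T) - H(S,T)
  = 0.4138 + 0.6500 - 1.0638
  = 0.0000 bits

Distribution 2 (A, B):
Marginal P(A) (row sums):
  P(A=0) = 1/2 + 0 = 1/2
  P(A=1) = 0 + 1/2 = 1/2
Marginal P(B) (column sums):
  P(B=0) = 1/2 + 0 = 1/2
  P(B=1) = 0 + 1/2 = 1/2

H(A) = -[(1/2)·log₂(1/2) + (1/2)·log₂(1/2)]
  = 0.5000 + 0.5000
  = 1.0000 bits
H(B) = -[(1/2)·log₂(1/2) + (1/2)·log₂(1/2)]
  = 0.5000 + 0.5000
  = 1.0000 bits
H(A,B) = -[(1/2)·log₂(1/2) + (1/2)·log₂(1/2)]
  = 0.5000 + 0.5000
  = 1.0000 bits

I(A;B) = H(A) + H(B) - H(A,B)
  = 1.0000 + 1.0000 - 1.0000
  = 1.0000 bits

I(A;B) = 1.0000 bits > I(S;T) = 0.0000 bits, so (A, B) has the higher mutual information (stronger dependence).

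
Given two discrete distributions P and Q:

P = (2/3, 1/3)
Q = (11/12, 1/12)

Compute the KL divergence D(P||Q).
D(P||Q) = Σ P(i) log₂(P(i)/Q(i))
  i=0: (2/3) × log₂((2/3)/(11/12)) = (2/3) × log₂(8/11) = -0.3063
  i=1: (1/3) × log₂((1/3)/(1/12)) = (1/3) × log₂(4) = 0.6667
D(P||Q) = -0.3063 + 0.6667
  = 0.3604 bits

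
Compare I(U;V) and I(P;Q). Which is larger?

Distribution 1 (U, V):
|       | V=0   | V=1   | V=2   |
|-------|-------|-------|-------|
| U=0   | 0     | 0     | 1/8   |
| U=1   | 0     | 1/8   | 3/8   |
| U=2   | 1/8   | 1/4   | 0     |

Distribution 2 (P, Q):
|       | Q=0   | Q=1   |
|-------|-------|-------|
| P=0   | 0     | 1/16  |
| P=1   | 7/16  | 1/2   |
Distribution 1 (U, V):
Marginal P(U) (row sums):
  P(U=0) = 0 + 0 + 1/8 = 1/8
  P(U=1) = 0 + 1/8 + 3/8 = 1/2
  P(U=2) = 1/8 + 1/4 + 0 = 3/8
Marginal P(V) (column sums):
  P(V=0) = 0 + 0 + 1/8 = 1/8
  P(V=1) = 0 + 1/8 + 1/4 = 3/8
  P(V=2) = 1/8 + 3/8 + 0 = 1/2

H(U) = -[(1/8)·log₂(1/8) + (1/2)·log₂(1/2) + (3/8)·log₂(3/8)]
  = 0.3750 + 0.5000 + 0.5306
  = 1.4056 bits
H(V) = -[(1/8)·log₂(1/8) + (3/8)·log₂(3/8) + (1/2)·log₂(1/2)]
  = 0.3750 + 0.5306 + 0.5000
  = 1.4056 bits
H(U,V) = -[(1/8)·log₂(1/8) + (1/8)·log₂(1/8) + (3/8)·log₂(3/8) + (1/8)·log₂(1/8) + (1/4)·log₂(1/4)]
  = 0.3750 + 0.3750 + 0.5306 + 0.3750 + 0.5000
  = 2.1556 bits

I(U;V) = H(U) + H(V) - H(U,V)
  = 1.4056 + 1.4056 - 2.1556
  = 0.6556 bits

Distribution 2 (P, Q):
Marginal P(P) (row sums):
  P(P=0) = 0 + 1/16 = 1/16
  P(P=1) = 7/16 + 1/2 = 15/16
Marginal P(Q) (column sums):
  P(Q=0) = 0 + 7/16 = 7/16
  P(Q=1) = 1/16 + 1/2 = 9/16

H(P) = -[(1/16)·log₂(1/16) + (15/16)·log₂(15/16)]
  = 0.2500 + 0.0873
  = 0.3373 bits
H(Q) = -[(7/16)·log₂(7/16) + (9/16)·log₂(9/16)]
  = 0.5218 + 0.4669
  = 0.9887 bits
H(P,Q) = -[(1/16)·log₂(1/16) + (7/16)·log₂(7/16) + (1/2)·log₂(1/2)]
  = 0.2500 + 0.5218 + 0.5000
  = 1.2718 bits

I(P;Q) = H(P) + H(Q) - H(P,Q)
  = 0.3373 + 0.9887 - 1.2718
  = 0.0542 bits

I(U;V) = 0.6556 bits > I(P;Q) = 0.0542 bits, so (U, V) has the higher mutual information (stronger dependence).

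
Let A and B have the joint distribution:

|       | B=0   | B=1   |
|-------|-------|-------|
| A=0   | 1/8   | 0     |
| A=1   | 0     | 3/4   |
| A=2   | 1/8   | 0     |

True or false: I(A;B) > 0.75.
Marginal P(A) (row sums):
  P(A=0) = 1/8 + 0 = 1/8
  P(A=1) = 0 + 3/4 = 3/4
  P(A=2) = 1/8 + 0 = 1/8
Marginal P(B) (column sums):
  P(B=0) = 1/8 + 0 + 1/8 = 1/4
  P(B=1) = 0 + 3/4 + 0 = 3/4

H(A) = -[(1/8)·log₂(1/8) + (3/4)·log₂(3/4) + (1/8)·log₂(1/8)]
  = 0.3750 + 0.3113 + 0.3750
  = 1.0613 bits
H(B) = -[(1/4)·log₂(1/4) + (3/4)·log₂(3/4)]
  = 0.5000 + 0.3113
  = 0.8113 bits
H(A,B) = -[(1/8)·log₂(1/8) + (3/4)·log₂(3/4) + (1/8)·log₂(1/8)]
  = 0.3750 + 0.3113 + 0.3750
  = 1.0613 bits

I(A;B) = H(A) + H(B) - H(A,B)
  = 1.0613 + 0.8113 - 1.0613
  = 0.8113 bits

True. I(A;B) = 0.8113 bits, which is > 0.75 bits.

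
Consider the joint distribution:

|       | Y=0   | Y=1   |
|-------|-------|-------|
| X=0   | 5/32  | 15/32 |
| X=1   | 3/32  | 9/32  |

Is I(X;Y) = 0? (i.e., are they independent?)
Marginal P(X) (row sums):
  P(X=0) = 5/32 + 15/32 = 5/8
  P(X=1) = 3/32 + 9/32 = 3/8
Marginal P(Y) (column sums):
  P(Y=0) = 5/32 + 3/32 = 1/4
  P(Y=1) = 15/32 + 9/32 = 3/4

X and Y are independent iff P(X=i,Y=j) = P(X=i)·P(Y=j) for every cell.
  P(X=0)·P(Y=0) = 5/8 × 1/4 = 5/32 = P(X=0,Y=0) ✓
  P(X=0)·P(Y=1) = 5/8 × 3/4 = 15/32 = P(X=0,Y=1) ✓
  P(X=1)·P(Y=0) = 3/8 × 1/4 = 3/32 = P(X=1,Y=0) ✓
  P(X=1)·P(Y=1) = 3/8 × 3/4 = 9/32 = P(X=1,Y=1) ✓

Yes, X and Y are independent: every cell factors, so I(X;Y) = 0 bits.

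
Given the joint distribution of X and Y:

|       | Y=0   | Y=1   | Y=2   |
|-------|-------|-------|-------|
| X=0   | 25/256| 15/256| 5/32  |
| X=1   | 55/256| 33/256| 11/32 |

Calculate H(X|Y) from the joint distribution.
Marginal P(Y) (column sums):
  P(Y=0) = 25/256 + 55/256 = 5/16
  P(Y=1) = 15/256 + 33/256 = 3/16
  P(Y=2) = 5/32 + 11/32 = 1/2

H(X|Y) = -Σ P(X,Y)·log₂ P(X|Y), where P(X|Y) = P(X,Y) / P(Y)
  (X=0,Y=0): P(X|Y) = (25/256)/(5/16) = 5/16;  -(25/256)·log₂(5/16) = 0.1639
  (X=0,Y=1): P(X|Y) = (15/256)/(3/16) = 5/16;  -(15/256)·log₂(5/16) = 0.0983
  (X=0,Y=2): P(X|Y) = (5/32)/(1/2) = 5/16;  -(5/32)·log₂(5/16) = 0.2622
  (X=1,Y=0): P(X|Y) = (55/256)/(5/16) = 11/16;  -(55/256)·log₂(11/16) = 0.1161
  (X=1,Y=1): P(X|Y) = (33/256)/(3/16) = 11/16;  -(33/256)·log₂(11/16) = 0.0697
  (X=1,Y=2): P(X|Y) = (11/32)/(1/2) = 11/16;  -(11/32)·log₂(11/16) = 0.1858
H(X|Y) = 0.1639 + 0.0983 + 0.2622 + 0.1161 + 0.0697 + 0.1858
  = 0.8960 bits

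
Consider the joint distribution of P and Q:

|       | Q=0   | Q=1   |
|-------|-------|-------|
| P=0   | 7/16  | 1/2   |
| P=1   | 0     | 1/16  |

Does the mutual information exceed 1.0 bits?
Marginal P(P) (row sums):
  P(P=0) = 7/16 + 1/2 = 15/16
  P(P=1) = 0 + 1/16 = 1/16
Marginal P(Q) (column sums):
  P(Q=0) = 7/16 + 0 = 7/16
  P(Q=1) = 1/2 + 1/16 = 9/16

H(P) = -[(15/16)·log₂(15/16) + (1/16)·log₂(1/16)]
  = 0.0873 + 0.2500
  = 0.3373 bits
H(Q) = -[(7/16)·log₂(7/16) + (9/16)·log₂(9/16)]
  = 0.5218 + 0.4669
  = 0.9887 bits
H(P,Q) = -[(7/16)·log₂(7/16) + (1/2)·log₂(1/2) + (1/16)·log₂(1/16)]
  = 0.5218 + 0.5000 + 0.2500
  = 1.2718 bits

I(P;Q) = H(P) + H(Q) - H(P,Q)
  = 0.3373 + 0.9887 - 1.2718
  = 0.0542 bits

No. I(P;Q) = 0.0542 bits, which is ≤ 1.0 bits.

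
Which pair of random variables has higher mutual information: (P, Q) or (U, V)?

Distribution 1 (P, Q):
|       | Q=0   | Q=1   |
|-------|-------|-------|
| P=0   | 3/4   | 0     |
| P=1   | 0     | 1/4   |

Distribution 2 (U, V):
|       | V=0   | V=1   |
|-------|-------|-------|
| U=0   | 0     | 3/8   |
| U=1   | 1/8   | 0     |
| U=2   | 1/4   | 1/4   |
Distribution 1 (P, Q):
Marginal P(P) (row sums):
  P(P=0) = 3/4 + 0 = 3/4
  P(P=1) = 0 + 1/4 = 1/4
Marginal P(Q) (column sums):
  P(Q=0) = 3/4 + 0 = 3/4
  P(Q=1) = 0 + 1/4 = 1/4

H(P) = -[(3/4)·log₂(3/4) + (1/4)·log₂(1/4)]
  = 0.3113 + 0.5000
  = 0.8113 bits
H(Q) = -[(3/4)·log₂(3/4) + (1/4)·log₂(1/4)]
  = 0.3113 + 0.5000
  = 0.8113 bits
H(P,Q) = -[(3/4)·log₂(3/4) + (1/4)·log₂(1/4)]
  = 0.3113 + 0.5000
  = 0.8113 bits

I(P;Q) = H(P) + H(Q) - H(P,Q)
  = 0.8113 + 0.8113 - 0.8113
  = 0.8113 bits

Distribution 2 (U, V):
Marginal P(U) (row sums):
  P(U=0) = 0 + 3/8 = 3/8
  P(U=1) = 1/8 + 0 = 1/8
  P(U=2) = 1/4 + 1/4 = 1/2
Marginal P(V) (column sums):
  P(V=0) = 0 + 1/8 + 1/4 = 3/8
  P(V=1) = 3/8 + 0 + 1/4 = 5/8

H(U) = -[(3/8)·log₂(3/8) + (1/8)·log₂(1/8) + (1/2)·log₂(1/2)]
  = 0.5306 + 0.3750 + 0.5000
  = 1.4056 bits
H(V) = -[(3/8)·log₂(3/8) + (5/8)·log₂(5/8)]
  = 0.5306 + 0.4238
  = 0.9544 bits
H(U,V) = -[(3/8)·log₂(3/8) + (1/8)·log₂(1/8) + (1/4)·log₂(1/4) + (1/4)·log₂(1/4)]
  = 0.5306 + 0.3750 + 0.5000 + 0.5000
  = 1.9056 bits

I(U;V) = H(U) + H(V) - H(U,V)
  = 1.4056 + 0.9544 - 1.9056
  = 0.4544 bits

I(P;Q) = 0.8113 bits > I(U;V) = 0.4544 bits, so (P, Q) has the higher mutual information (stronger dependence).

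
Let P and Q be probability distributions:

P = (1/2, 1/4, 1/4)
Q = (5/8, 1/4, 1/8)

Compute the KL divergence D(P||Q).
D(P||Q) = Σ P(i) log₂(P(i)/Q(i))
  i=0: (1/2) × log₂((1/2)/(5/8)) = (1/2) × log₂(4/5) = -0.1610
  i=1: (1/4) × log₂((1/4)/(1/4)) = (1/4) × log₂(1) = 0.0000
  i=2: (1/4) × log₂((1/4)/(1/8)) = (1/4) × log₂(2) = 0.2500
D(P||Q) = -0.1610 + 0.0000 + 0.2500
  = 0.0890 bits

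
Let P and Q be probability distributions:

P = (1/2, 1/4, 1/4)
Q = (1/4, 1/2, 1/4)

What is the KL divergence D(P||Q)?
D(P||Q) = Σ P(i) log₂(P(i)/Q(i))
  i=0: (1/2) × log₂((1/2)/(1/4)) = (1/2) × log₂(2) = 0.5000
  i=1: (1/4) × log₂((1/4)/(1/2)) = (1/4) × log₂(1/2) = -0.2500
  i=2: (1/4) × log₂((1/4)/(1/4)) = (1/4) × log₂(1) = 0.0000
D(P||Q) = 0.5000 - 0.2500 + 0.0000
  = 0.2500 bits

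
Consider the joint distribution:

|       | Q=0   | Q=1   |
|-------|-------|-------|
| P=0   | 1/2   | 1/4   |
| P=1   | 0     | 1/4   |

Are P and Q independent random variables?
Marginal P(P) (row sums):
  P(P=0) = 1/2 + 1/4 = 3/4
  P(P=1) = 0 + 1/4 = 1/4
Marginal P(Q) (column sums):
  P(Q=0) = 1/2 + 0 = 1/2
  P(Q=1) = 1/4 + 1/4 = 1/2

P and Q are independent iff P(P=i,Q=j) = P(P=i)·P(Q=j) for every cell.
  P(P=0)·P(Q=0) = 3/4 × 1/2 = 3/8, but P(P=0,Q=0) = 1/2 ✗

No, P and Q are not independent. Quantitatively, I(P;Q) > 0:

H(P) = -[(3/4)·log₂(3/4) + (1/4)·log₂(1/4)]
  = 0.3113 + 0.5000
  = 0.8113 bits
H(Q) = -[(1/2)·log₂(1/2) + (1/2)·log₂(1/2)]
  = 0.5000 + 0.5000
  = 1.0000 bits
H(P,Q) = -[(1/2)·log₂(1/2) + (1/4)·log₂(1/4) + (1/4)·log₂(1/4)]
  = 0.5000 + 0.5000 + 0.5000
  = 1.5000 bits
I(P;Q) = H(P) + H(Q) - H(P,Q) = 0.8113 + 1.0000 - 1.5000 = 0.3113 bits > 0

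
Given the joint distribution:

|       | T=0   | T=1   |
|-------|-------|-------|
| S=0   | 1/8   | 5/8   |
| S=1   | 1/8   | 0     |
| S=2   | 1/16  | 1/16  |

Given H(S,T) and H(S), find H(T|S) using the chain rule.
From the chain rule: H(S,T) = H(S) + H(T|S)
Therefore: H(T|S) = H(S,T) - H(S)

H(S,T) = -[(1/8)·log₂(1/8) + (5/8)·log₂(5/8) + (1/8)·log₂(1/8) + (1/16)·log₂(1/16) + (1/16)·log₂(1/16)]
  = 0.3750 + 0.4238 + 0.3750 + 0.2500 + 0.2500
  = 1.6738 bits
Marginal P(S) (row sums):
  P(S=0) = 1/8 + 5/8 = 3/4
  P(S=1) = 1/8 + 0 = 1/8
  P(S=2) = 1/16 + 1/16 = 1/8
H(S) = -[(3/4)·log₂(3/4) + (1/8)·log₂(1/8) + (1/8)·log₂(1/8)]
  = 0.3113 + 0.3750 + 0.3750
  = 1.0613 bits

H(T|S) = 1.6738 - 1.0613 = 0.6125 bits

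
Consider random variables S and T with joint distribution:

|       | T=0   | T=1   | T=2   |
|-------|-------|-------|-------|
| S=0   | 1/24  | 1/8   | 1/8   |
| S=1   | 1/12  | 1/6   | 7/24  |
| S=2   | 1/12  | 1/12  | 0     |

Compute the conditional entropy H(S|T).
Marginal P(T) (column sums):
  P(T=0) = 1/24 + 1/12 + 1/12 = 5/24
  P(T=1) = 1/8 + 1/6 + 1/12 = 3/8
  P(T=2) = 1/8 + 7/24 + 0 = 5/12

H(S|T) = -Σ P(S,T)·log₂ P(S|T), where P(S|T) = P(S,T) / P(T)
  (cells with P(S,T) = 0 contribute 0)
  (S=0,T=0): P(S|T) = (1/24)/(5/24) = 1/5;  -(1/24)·log₂(1/5) = 0.0967
  (S=0,T=1): P(S|T) = (1/8)/(3/8) = 1/3;  -(1/8)·log₂(1/3) = 0.1981
  (S=0,T=2): P(S|T) = (1/8)/(5/12) = 3/10;  -(1/8)·log₂(3/10) = 0.2171
  (S=1,T=0): P(S|T) = (1/12)/(5/24) = 2/5;  -(1/12)·log₂(2/5) = 0.1102
  (S=1,T=1): P(S|T) = (1/6)/(3/8) = 4/9;  -(1/6)·log₂(4/9) = 0.1950
  (S=1,T=2): P(S|T) = (7/24)/(5/12) = 7/10;  -(7/24)·log₂(7/10) = 0.1501
  (S=2,T=0): P(S|T) = (1/12)/(5/24) = 2/5;  -(1/12)·log₂(2/5) = 0.1102
  (S=2,T=1): P(S|T) = (1/12)/(3/8) = 2/9;  -(1/12)·log₂(2/9) = 0.1808
H(S|T) = 0.0967 + 0.1981 + 0.2171 + 0.1102 + 0.1950 + 0.1501 + 0.1102 + 0.1808
  = 1.2582 bits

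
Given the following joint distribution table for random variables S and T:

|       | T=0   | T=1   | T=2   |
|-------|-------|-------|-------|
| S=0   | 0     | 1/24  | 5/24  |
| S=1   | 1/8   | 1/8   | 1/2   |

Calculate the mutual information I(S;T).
Marginal P(S) (row sums):
  P(S=0) = 0 + 1/24 + 5/24 = 1/4
  P(S=1) = 1/8 + 1/8 + 1/2 = 3/4
Marginal P(T) (column sums):
  P(T=0) = 0 + 1/8 = 1/8
  P(T=1) = 1/24 + 1/8 = 1/6
  P(T=2) = 5/24 + 1/2 = 17/24

H(S) = -[(1/4)·log₂(1/4) + (3/4)·log₂(3/4)]
  = 0.5000 + 0.3113
  = 0.8113 bits
H(T) = -[(1/8)·log₂(1/8) + (1/6)·log₂(1/6) + (17/24)·log₂(17/24)]
  = 0.3750 + 0.4308 + 0.3524
  = 1.1582 bits
H(S,T) = -[(1/24)·log₂(1/24) + (5/24)·log₂(5/24) + (1/8)·log₂(1/8) + (1/8)·log₂(1/8) + (1/2)·log₂(1/2)]
  = 0.1910 + 0.4715 + 0.3750 + 0.3750 + 0.5000
  = 1.9125 bits

I(S;T) = H(S) + H(T) - H(S,T)
  = 0.8113 + 1.1582 - 1.9125
  = 0.0570 bits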